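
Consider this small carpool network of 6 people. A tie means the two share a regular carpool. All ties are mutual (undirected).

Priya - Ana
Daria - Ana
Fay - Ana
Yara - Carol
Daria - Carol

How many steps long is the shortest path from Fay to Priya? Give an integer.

One shortest route is Fay – Ana – Priya, which uses 2 edges, and Fay and Priya are not directly tied, so nothing shorter exists. So d(Fay,Priya) = 2.

2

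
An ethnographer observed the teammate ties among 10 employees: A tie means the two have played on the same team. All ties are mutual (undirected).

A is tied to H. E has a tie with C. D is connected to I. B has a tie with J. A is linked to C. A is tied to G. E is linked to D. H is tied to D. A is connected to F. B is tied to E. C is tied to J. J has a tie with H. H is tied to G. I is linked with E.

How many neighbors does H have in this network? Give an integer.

H is directly tied to A, D, G, and J. That is 4 neighbors, so the degree of H is 4.

4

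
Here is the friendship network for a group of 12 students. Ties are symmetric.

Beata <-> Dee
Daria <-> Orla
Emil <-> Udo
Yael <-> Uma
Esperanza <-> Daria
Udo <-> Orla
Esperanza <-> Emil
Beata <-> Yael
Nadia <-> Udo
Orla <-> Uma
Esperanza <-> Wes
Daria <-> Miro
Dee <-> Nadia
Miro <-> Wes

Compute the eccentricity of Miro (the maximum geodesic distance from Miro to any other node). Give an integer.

Distances from Miro: Beata:5, Daria:1, Dee:5, Emil:3, Esperanza:2, Nadia:4, Orla:2, Udo:3, Uma:3, Wes:1, Yael:4.
The largest is 5 (to Beata and Dee), so the eccentricity of Miro is 5.

5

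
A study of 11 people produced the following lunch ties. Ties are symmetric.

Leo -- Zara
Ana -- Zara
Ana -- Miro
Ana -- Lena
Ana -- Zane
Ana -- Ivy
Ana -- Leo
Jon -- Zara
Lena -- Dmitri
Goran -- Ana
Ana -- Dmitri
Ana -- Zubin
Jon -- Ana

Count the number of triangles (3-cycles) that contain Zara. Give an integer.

2

Zara's neighbors: Ana, Jon, and Leo.
Neighbor pairs that are themselves tied: Zara–Ana–Jon; Zara–Ana–Leo. Each forms one triangle with Zara, for 2 in total.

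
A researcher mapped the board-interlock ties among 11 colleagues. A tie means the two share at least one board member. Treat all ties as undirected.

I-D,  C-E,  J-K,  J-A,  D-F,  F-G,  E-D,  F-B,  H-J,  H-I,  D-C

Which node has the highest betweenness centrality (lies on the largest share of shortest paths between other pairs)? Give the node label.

Unnormalized betweenness of each node: A:0, B:0, C:0, D:31, E:0, F:17, G:0, H:21, I:24, J:17, K:0.
D has the largest value, 31, making it the main broker — the node through which the most shortest paths run.

D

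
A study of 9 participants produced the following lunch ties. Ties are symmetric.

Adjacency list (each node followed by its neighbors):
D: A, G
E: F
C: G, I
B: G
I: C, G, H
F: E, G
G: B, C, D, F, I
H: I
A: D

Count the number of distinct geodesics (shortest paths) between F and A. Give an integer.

1

The shortest distance is 3, and the only length-3 path is F–G–D–A. So there is exactly 1 shortest path.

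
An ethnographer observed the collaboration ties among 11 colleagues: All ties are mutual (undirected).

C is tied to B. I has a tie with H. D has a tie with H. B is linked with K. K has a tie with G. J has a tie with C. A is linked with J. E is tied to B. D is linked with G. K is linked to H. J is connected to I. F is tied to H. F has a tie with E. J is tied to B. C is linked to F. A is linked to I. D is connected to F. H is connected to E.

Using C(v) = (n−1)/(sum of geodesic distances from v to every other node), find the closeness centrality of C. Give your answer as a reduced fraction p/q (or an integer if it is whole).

Distances from C: A:2, B:1, D:2, E:2, F:1, G:3, H:2, I:2, J:1, K:2. Sum = 18.
n = 11, so closeness = 10/18 = 5/9.

5/9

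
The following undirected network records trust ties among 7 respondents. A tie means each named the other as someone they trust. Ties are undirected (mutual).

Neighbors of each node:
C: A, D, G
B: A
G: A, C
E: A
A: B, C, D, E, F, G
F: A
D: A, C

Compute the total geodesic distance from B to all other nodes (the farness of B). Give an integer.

Distances from B: A:1, C:2, D:2, E:2, F:2, G:2.
Sum = 1 + 2 + 2 + 2 + 2 + 2 = 11.

11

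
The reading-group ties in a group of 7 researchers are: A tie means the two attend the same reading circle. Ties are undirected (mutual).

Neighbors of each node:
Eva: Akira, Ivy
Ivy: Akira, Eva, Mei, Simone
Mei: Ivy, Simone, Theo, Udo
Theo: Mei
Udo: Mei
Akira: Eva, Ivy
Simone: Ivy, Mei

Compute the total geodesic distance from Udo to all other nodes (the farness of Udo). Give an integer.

13

Distances from Udo: Akira:3, Eva:3, Ivy:2, Mei:1, Simone:2, Theo:2.
Sum = 3 + 3 + 2 + 1 + 2 + 2 = 13.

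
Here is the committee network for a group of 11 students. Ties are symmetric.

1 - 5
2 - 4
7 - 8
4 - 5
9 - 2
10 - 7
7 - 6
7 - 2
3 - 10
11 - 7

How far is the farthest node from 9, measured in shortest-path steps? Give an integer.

4

Distances from 9: 1:4, 2:1, 3:4, 4:2, 5:3, 6:3, 7:2, 8:3, 10:3, 11:3.
The largest is 4 (to 1 and 3), so the eccentricity of 9 is 4.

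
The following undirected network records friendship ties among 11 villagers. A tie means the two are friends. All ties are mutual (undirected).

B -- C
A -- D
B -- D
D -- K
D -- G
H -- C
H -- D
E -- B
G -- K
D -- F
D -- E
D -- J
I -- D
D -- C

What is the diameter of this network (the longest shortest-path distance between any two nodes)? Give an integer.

Eccentricity of each node (its greatest distance to any other): A:2, B:2, C:2, D:1, E:2, F:2, G:2, H:2, I:2, J:2, K:2.
The maximum eccentricity is 2, realized for instance by the pair B–I via B – D – I. So the diameter is 2.

2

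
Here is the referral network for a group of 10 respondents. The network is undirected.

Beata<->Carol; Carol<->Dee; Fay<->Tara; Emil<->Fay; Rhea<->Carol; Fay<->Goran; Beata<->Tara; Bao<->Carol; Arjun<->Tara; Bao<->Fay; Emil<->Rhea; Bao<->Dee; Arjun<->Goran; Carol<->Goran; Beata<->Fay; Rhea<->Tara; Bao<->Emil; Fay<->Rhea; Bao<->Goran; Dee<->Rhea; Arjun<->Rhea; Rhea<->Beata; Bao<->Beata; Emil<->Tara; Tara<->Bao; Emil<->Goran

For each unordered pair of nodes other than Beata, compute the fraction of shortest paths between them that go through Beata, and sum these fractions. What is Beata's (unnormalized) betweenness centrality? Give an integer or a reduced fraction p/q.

3/4

Pairs whose geodesics pass through Beata — Fay–Carol: 1/4; Rhea–Bao: 1/6; Tara–Carol: 1/3.
All other pairs contribute 0.
Summing the contributions gives betweenness(Beata) = 3/4.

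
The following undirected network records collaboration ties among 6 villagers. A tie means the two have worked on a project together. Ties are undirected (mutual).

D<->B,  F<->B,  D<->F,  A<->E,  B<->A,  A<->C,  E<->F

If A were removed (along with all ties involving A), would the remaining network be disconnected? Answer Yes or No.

Yes

Removing A leaves {B, D, E, and F} with no path to {C}, so the network splits into 2 components. A is a cut vertex.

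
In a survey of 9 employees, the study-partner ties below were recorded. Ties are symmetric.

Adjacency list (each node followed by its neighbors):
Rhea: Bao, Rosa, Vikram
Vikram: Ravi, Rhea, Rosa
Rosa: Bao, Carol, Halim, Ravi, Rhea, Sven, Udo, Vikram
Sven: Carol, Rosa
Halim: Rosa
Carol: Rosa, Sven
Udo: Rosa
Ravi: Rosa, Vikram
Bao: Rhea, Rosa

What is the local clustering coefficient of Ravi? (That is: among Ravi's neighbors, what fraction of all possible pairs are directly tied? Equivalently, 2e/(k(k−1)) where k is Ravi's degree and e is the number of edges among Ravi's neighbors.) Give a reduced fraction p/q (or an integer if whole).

Ravi's neighbors: Rosa and Vikram (k = 2).
Possible neighbor pairs: C(2,2) = 1. Edges among them: Rosa–Vikram → e = 1.
Clustering(Ravi) = 1/1.

1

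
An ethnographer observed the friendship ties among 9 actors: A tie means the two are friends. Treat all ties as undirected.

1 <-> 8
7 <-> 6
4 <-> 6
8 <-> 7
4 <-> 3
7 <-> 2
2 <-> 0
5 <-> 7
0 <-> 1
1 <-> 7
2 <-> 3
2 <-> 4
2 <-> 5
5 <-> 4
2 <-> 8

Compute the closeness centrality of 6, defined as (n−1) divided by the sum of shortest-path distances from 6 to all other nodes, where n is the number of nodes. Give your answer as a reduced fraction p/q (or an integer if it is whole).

8/15

Distances from 6: 0:3, 1:2, 2:2, 3:2, 4:1, 5:2, 7:1, 8:2. Sum = 15.
n = 9, so closeness = 8/15.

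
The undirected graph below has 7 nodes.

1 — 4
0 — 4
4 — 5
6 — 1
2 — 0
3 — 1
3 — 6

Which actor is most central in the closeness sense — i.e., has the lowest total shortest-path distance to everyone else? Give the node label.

4

Farness (sum of distances to all others) for each node — 0:12, 1:10, 2:17, 3:14, 4:9, 5:14, 6:14.
The smallest farness is 9, for 4, so 4 has the highest closeness.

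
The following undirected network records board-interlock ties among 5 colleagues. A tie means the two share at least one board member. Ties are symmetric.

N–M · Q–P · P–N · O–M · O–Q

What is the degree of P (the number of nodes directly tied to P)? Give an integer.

P is directly tied to N and Q. That is 2 neighbors, so the degree of P is 2.

2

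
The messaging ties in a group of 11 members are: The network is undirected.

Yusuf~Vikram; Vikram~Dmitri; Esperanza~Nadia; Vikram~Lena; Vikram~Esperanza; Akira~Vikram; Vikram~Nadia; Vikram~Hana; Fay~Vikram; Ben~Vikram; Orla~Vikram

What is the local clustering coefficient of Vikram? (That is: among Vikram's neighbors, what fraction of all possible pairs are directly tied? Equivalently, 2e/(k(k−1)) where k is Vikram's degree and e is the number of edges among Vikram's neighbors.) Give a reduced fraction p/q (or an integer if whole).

1/45

Vikram's neighbors: Akira, Ben, Dmitri, Esperanza, Fay, Hana, Lena, Nadia, Orla, and Yusuf (k = 10).
Possible neighbor pairs: C(10,2) = 45. Edges among them: Esperanza–Nadia → e = 1.
Clustering(Vikram) = 1/45.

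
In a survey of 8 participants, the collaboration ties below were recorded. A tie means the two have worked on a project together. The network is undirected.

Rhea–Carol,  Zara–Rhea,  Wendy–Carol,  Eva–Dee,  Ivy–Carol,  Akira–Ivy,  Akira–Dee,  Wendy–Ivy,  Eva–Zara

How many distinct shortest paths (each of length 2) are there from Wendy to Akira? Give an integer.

The shortest distance is 2, and the only length-2 path is Wendy–Ivy–Akira. So there is exactly 1 shortest path.

1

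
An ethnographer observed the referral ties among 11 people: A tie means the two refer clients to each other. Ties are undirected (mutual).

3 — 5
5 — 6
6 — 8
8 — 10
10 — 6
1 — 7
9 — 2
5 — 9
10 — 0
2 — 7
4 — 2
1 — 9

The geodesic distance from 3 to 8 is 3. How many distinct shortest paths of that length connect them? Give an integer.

The shortest distance is 3, and the only length-3 path is 3–5–6–8. So there is exactly 1 shortest path.

1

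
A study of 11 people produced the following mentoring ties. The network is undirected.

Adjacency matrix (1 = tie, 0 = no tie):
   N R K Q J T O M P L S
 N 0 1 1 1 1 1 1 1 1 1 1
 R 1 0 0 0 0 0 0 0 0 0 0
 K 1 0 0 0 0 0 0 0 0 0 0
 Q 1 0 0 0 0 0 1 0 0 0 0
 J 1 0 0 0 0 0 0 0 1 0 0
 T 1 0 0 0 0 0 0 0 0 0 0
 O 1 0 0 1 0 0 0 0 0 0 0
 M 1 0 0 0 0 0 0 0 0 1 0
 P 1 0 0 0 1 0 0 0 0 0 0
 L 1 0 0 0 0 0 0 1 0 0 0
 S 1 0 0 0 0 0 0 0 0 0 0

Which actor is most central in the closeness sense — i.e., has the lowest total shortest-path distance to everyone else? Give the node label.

N

Farness (sum of distances to all others) for each node — J:18, K:19, L:18, M:18, N:10, O:18, P:18, Q:18, R:19, S:19, T:19.
The smallest farness is 10, for N, so N has the highest closeness.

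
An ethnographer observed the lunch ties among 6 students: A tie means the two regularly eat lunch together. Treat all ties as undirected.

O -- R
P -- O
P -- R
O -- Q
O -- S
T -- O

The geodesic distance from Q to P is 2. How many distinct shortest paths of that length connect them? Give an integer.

The shortest distance is 2, and the only length-2 path is Q–O–P. So there is exactly 1 shortest path.

1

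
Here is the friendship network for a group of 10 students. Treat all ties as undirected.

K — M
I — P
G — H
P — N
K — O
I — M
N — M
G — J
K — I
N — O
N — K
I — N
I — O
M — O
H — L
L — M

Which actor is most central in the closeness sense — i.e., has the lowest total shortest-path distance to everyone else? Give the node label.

Farness (sum of distances to all others) for each node — G:28, H:22, I:19, J:36, K:20, L:18, M:16, N:19, O:20, P:26.
The smallest farness is 16, for M, so M has the highest closeness.

M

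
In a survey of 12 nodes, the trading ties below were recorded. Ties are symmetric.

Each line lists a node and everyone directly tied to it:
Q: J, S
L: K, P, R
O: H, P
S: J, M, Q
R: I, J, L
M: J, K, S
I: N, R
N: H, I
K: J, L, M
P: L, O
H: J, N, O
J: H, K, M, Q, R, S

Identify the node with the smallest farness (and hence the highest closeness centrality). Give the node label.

J

Farness (sum of distances to all others) for each node — H:20, I:26, J:17, K:22, L:23, M:23, N:26, O:26, P:28, Q:26, R:20, S:25.
The smallest farness is 17, for J, so J has the highest closeness.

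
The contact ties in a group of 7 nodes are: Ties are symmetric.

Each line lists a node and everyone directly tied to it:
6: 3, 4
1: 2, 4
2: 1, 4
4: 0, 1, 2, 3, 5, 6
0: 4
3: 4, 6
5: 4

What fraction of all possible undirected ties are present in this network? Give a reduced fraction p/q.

8/21

There are 8 edges and 7 nodes, so the maximum possible is C(7,2) = 21.
Density = 8/21.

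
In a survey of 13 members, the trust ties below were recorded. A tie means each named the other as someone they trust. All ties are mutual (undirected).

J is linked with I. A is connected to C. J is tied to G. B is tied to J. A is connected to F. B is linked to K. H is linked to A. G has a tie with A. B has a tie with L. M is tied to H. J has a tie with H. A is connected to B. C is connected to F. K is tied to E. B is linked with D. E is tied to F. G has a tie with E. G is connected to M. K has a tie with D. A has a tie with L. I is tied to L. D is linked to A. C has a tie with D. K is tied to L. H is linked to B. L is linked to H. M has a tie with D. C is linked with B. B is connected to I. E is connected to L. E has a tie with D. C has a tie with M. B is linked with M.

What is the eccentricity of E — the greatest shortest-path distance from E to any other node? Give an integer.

2

Distances from E: A:2, B:2, C:2, D:1, F:1, G:1, H:2, I:2, J:2, K:1, L:1, M:2.
The largest is 2 (to A, C, H, B, I, M, and J), so the eccentricity of E is 2.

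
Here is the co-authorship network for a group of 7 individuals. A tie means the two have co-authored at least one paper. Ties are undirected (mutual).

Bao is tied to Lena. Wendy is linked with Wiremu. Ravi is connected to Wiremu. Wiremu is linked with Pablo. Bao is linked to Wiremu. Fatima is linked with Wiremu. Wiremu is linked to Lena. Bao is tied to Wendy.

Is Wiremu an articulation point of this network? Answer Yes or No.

Removing Wiremu leaves {Bao, Lena, and Wendy} with no path to {Pablo}, so the network splits into 4 components. Wiremu is a cut vertex.

Yes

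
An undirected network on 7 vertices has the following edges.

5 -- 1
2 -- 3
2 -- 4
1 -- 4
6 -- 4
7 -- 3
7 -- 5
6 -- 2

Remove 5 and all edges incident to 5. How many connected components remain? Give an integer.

1

5's neighbors (1 and 7) remain reachable from one another through other ties, so the rest of the network stays in one piece.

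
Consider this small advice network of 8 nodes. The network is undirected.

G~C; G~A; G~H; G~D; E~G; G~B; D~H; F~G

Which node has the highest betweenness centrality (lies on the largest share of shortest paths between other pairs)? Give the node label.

G

Unnormalized betweenness of each node: A:0, B:0, C:0, D:0, E:0, F:0, G:20, H:0.
G has the largest value, 20, making it the main broker — the node through which the most shortest paths run.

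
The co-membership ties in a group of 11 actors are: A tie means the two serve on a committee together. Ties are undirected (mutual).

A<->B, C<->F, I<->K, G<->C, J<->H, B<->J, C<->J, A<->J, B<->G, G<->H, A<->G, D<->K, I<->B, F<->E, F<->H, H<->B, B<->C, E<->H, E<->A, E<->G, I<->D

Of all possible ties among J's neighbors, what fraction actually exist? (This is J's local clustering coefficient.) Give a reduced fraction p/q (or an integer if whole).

1/2

J's neighbors: A, B, C, and H (k = 4).
Possible neighbor pairs: C(4,2) = 6. Edges among them: A–B, B–C, B–H → e = 3.
Clustering(J) = 3/6 = 1/2.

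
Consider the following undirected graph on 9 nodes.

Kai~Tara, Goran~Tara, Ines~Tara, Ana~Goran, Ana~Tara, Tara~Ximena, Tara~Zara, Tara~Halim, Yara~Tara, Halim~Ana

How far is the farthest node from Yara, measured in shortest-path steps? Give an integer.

Distances from Yara: Ana:2, Goran:2, Halim:2, Ines:2, Kai:2, Tara:1, Ximena:2, Zara:2.
The largest is 2 (to Halim, Ximena, Ines, Goran, Kai, Ana, and Zara), so the eccentricity of Yara is 2.

2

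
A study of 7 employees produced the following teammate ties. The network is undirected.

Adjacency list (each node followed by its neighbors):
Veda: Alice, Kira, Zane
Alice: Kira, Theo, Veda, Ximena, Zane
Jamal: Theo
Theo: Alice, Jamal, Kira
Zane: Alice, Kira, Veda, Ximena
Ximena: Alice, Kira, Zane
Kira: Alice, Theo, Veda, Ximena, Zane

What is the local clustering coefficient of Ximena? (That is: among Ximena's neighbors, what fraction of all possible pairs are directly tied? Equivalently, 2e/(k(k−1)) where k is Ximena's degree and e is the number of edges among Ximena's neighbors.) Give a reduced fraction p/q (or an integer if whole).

Ximena's neighbors: Alice, Kira, and Zane (k = 3).
Possible neighbor pairs: C(3,2) = 3. Edges among them: Alice–Kira, Alice–Zane, Kira–Zane → e = 3.
Clustering(Ximena) = 3/3 = 1.

1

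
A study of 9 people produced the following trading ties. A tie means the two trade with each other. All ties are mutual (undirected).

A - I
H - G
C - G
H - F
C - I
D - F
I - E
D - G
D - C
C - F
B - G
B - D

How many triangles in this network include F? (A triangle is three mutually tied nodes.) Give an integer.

F's neighbors: C, D, and H.
Neighbor pairs that are themselves tied: F–C–D. Each forms one triangle with F, for 1 in total.

1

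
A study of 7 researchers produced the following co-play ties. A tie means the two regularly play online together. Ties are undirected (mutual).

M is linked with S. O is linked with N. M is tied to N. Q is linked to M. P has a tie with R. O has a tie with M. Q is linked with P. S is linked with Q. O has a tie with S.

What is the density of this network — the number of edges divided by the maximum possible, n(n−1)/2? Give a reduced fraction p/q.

There are 9 edges and 7 nodes, so the maximum possible is C(7,2) = 21.
Density = 9/21 = 3/7.

3/7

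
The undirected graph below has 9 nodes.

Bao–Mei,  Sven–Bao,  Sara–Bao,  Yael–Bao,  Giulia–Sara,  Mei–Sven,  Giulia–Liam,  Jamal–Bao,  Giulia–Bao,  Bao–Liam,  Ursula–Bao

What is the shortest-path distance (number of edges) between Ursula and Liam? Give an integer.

One shortest route is Ursula – Bao – Liam, which uses 2 edges, and Ursula and Liam are not directly tied, so nothing shorter exists. So d(Ursula,Liam) = 2.

2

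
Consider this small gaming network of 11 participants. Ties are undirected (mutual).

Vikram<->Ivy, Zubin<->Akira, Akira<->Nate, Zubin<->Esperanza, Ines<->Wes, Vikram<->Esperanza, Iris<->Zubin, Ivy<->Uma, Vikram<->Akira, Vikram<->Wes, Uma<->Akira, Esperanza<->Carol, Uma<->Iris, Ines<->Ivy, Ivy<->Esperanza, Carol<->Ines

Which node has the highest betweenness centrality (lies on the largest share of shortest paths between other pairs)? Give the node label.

Unnormalized betweenness of each node: Akira:367/30, Carol:1, Esperanza:189/20, Ines:91/30, Iris:1/2, Ivy:173/20, Nate:0, Uma:173/30, Vikram:103/10, Wes:7/6, Zubin:59/10.
Akira has the largest value, 367/30, making it the main broker — the node through which the most shortest paths run.

Akira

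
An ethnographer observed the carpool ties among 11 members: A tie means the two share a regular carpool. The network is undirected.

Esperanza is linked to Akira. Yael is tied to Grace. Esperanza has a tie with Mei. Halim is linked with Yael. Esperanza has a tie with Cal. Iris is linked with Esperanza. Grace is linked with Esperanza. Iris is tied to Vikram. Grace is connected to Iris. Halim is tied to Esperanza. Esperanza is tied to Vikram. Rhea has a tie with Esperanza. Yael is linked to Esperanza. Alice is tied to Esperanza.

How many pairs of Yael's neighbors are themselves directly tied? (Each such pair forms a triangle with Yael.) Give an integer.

2

Yael's neighbors: Esperanza, Grace, and Halim.
Neighbor pairs that are themselves tied: Yael–Esperanza–Grace; Yael–Esperanza–Halim. Each forms one triangle with Yael, for 2 in total.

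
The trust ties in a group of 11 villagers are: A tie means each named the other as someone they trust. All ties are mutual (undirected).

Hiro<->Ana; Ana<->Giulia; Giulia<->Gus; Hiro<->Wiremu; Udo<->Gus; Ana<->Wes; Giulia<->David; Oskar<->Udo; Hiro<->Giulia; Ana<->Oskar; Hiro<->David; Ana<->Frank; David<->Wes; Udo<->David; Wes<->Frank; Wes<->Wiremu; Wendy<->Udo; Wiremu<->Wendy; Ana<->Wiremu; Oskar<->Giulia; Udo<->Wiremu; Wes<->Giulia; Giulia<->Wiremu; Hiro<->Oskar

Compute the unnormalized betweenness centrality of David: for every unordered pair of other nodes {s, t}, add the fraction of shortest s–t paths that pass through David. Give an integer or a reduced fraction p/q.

Pairs whose geodesics pass through David — Wes–Udo: 1/2; Wes–Hiro: 1/4; Udo–Giulia: 1/4; Udo–Frank: 1/4; Udo–Hiro: 1/3.
All other pairs contribute 0.
Summing the contributions gives betweenness(David) = 19/12.

19/12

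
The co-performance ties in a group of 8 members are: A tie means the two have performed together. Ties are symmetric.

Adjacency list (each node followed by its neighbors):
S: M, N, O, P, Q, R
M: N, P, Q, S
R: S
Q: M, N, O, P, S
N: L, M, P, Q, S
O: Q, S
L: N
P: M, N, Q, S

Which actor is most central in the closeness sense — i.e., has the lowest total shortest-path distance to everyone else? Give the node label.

Farness (sum of distances to all others) for each node — L:15, M:10, N:9, O:13, P:10, Q:9, R:14, S:8.
The smallest farness is 8, for S, so S has the highest closeness.

S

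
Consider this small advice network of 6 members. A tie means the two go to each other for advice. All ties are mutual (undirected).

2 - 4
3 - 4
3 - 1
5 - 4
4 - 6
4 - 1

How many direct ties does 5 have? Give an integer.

1

5 is directly tied to 4. That is 1 neighbor, so the degree of 5 is 1.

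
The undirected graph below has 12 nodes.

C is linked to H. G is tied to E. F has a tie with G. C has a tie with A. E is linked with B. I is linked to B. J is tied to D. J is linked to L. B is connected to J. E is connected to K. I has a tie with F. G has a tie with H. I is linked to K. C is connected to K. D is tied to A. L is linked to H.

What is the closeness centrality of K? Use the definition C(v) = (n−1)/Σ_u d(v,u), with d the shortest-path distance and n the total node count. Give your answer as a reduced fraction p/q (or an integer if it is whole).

Distances from K: A:2, B:2, C:1, D:3, E:1, F:2, G:2, H:2, I:1, J:3, L:3. Sum = 22.
n = 12, so closeness = 11/22 = 1/2.

1/2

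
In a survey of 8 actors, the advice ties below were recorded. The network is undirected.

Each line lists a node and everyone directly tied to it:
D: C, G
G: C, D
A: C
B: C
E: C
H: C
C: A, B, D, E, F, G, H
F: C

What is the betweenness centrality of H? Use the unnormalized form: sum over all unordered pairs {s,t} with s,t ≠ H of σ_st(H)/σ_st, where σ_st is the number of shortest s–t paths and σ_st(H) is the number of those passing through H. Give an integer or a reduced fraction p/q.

0

No shortest path between any pair of other nodes passes through H.
Summing the contributions gives betweenness(H) = 0.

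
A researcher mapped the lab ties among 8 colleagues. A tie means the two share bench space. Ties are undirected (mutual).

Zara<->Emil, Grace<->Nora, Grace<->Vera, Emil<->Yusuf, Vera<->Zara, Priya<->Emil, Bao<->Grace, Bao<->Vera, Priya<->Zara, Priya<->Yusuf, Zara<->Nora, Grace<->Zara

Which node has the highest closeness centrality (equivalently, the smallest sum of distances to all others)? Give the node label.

Zara

Farness (sum of distances to all others) for each node — Bao:16, Emil:12, Grace:11, Nora:13, Priya:12, Vera:12, Yusuf:17, Zara:9.
The smallest farness is 9, for Zara, so Zara has the highest closeness.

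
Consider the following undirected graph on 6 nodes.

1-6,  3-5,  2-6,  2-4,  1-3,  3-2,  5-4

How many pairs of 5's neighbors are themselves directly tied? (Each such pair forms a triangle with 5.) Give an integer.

5's neighbors are 3 and 4, but none of them are tied to each other, so no triangle contains 5.

0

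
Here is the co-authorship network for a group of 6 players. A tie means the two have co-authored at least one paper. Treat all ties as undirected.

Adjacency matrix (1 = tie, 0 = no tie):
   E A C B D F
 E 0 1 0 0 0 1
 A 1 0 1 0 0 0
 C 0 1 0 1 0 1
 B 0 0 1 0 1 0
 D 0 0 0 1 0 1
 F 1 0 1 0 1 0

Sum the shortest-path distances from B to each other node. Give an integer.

Distances from B: A:2, C:1, D:1, E:3, F:2.
Sum = 2 + 1 + 1 + 3 + 2 = 9.

9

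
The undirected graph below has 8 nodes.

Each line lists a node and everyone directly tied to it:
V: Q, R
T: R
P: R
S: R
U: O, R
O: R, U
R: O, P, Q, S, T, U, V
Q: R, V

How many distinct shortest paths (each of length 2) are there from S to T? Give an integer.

1

The shortest distance is 2, and the only length-2 path is S–R–T. So there is exactly 1 shortest path.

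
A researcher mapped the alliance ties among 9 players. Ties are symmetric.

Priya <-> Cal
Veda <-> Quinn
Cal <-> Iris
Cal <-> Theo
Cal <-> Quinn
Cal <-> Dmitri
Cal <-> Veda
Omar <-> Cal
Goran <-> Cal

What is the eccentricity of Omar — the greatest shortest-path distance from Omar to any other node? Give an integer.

2

Distances from Omar: Cal:1, Dmitri:2, Goran:2, Iris:2, Priya:2, Quinn:2, Theo:2, Veda:2.
The largest is 2 (to Goran, Iris, Quinn, Theo, Dmitri, Priya, and Veda), so the eccentricity of Omar is 2.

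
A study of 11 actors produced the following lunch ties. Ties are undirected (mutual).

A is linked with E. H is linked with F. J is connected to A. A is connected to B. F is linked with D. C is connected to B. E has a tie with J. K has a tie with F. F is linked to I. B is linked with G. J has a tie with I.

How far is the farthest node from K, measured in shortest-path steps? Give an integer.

6

Distances from K: A:4, B:5, C:6, D:2, E:4, F:1, G:6, H:2, I:2, J:3.
The largest is 6 (to C and G), so the eccentricity of K is 6.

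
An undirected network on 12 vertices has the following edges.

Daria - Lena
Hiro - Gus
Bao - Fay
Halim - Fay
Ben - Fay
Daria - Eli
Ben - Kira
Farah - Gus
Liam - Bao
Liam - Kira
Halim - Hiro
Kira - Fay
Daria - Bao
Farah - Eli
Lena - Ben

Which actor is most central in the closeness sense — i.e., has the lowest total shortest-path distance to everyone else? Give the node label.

Fay

Farness (sum of distances to all others) for each node — Bao:23, Ben:25, Daria:24, Eli:28, Farah:32, Fay:22, Gus:33, Halim:26, Hiro:30, Kira:28, Lena:27, Liam:30.
The smallest farness is 22, for Fay, so Fay has the highest closeness.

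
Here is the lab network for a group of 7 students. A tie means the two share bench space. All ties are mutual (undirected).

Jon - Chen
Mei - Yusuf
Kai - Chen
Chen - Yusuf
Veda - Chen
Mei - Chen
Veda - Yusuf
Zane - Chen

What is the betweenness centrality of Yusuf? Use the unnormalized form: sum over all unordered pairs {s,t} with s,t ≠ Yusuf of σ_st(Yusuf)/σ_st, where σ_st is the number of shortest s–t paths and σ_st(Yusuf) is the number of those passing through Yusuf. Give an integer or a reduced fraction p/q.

1/2

Pairs whose geodesics pass through Yusuf — Veda–Mei: 1/2.
All other pairs contribute 0.
Summing the contributions gives betweenness(Yusuf) = 1/2.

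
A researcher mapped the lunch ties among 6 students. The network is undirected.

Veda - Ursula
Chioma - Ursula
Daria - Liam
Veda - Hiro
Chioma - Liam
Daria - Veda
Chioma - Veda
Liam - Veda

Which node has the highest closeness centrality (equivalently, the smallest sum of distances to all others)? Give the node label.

Farness (sum of distances to all others) for each node — Chioma:7, Daria:8, Hiro:9, Liam:7, Ursula:8, Veda:5.
The smallest farness is 5, for Veda, so Veda has the highest closeness.

Veda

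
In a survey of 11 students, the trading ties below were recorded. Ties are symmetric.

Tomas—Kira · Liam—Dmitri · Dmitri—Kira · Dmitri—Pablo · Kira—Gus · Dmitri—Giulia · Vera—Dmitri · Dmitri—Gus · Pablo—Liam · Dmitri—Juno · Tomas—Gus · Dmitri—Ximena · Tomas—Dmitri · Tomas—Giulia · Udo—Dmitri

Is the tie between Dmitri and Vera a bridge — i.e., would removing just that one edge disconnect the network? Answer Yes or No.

Without the Dmitri–Vera edge there is no alternate route between Dmitri and Vera, so the network disconnects. It is a bridge.

Yes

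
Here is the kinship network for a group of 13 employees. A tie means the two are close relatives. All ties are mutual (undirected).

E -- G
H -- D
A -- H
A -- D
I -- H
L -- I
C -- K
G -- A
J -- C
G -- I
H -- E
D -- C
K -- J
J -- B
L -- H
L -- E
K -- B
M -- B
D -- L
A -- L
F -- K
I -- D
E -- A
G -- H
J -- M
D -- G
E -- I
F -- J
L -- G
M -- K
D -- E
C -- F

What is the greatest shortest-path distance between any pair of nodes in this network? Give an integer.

Eccentricity of each node (its greatest distance to any other): A:4, B:4, C:2, D:3, E:4, F:3, G:4, H:4, I:4, J:3, K:3, L:4, M:4.
The maximum eccentricity is 4, realized for instance by the pair E–M via E – D – C – K – M. So the diameter is 4.

4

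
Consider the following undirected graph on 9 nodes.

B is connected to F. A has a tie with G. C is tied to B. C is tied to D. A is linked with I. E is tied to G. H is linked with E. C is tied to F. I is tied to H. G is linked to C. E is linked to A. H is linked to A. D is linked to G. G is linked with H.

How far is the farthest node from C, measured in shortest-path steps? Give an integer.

Distances from C: A:2, B:1, D:1, E:2, F:1, G:1, H:2, I:3.
The largest is 3 (to I), so the eccentricity of C is 3.

3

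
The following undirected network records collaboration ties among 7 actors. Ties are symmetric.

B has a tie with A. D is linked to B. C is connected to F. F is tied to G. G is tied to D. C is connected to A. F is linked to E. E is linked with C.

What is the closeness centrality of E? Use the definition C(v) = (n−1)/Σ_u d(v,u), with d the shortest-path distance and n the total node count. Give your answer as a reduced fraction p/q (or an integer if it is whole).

1/2

Distances from E: A:2, B:3, C:1, D:3, F:1, G:2. Sum = 12.
n = 7, so closeness = 6/12 = 1/2.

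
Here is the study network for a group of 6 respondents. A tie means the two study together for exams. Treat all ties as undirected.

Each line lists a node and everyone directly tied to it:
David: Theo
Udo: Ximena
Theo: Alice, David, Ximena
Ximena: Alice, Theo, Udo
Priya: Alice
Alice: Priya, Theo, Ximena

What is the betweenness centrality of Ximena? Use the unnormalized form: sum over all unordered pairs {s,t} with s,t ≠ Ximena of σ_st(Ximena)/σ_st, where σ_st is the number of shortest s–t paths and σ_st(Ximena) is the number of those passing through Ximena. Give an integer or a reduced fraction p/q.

4

Pairs whose geodesics pass through Ximena — Theo–Udo: 1; Alice–Udo: 1; Udo–Priya: 1; Udo–David: 1.
All other pairs contribute 0.
Summing the contributions gives betweenness(Ximena) = 4.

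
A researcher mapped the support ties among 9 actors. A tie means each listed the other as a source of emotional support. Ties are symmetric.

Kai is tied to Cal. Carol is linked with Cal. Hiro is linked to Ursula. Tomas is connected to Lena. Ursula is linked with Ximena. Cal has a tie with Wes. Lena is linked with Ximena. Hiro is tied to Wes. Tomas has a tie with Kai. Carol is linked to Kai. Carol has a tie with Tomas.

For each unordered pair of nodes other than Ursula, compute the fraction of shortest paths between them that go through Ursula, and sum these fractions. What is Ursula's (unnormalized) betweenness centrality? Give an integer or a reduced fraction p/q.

Pairs whose geodesics pass through Ursula — Tomas–Hiro: 1/3; Cal–Ximena: 1/3; Wes–Ximena: 1; Wes–Lena: 1/3; Hiro–Ximena: 1; Hiro–Lena: 1.
All other pairs contribute 0.
Summing the contributions gives betweenness(Ursula) = 4.

4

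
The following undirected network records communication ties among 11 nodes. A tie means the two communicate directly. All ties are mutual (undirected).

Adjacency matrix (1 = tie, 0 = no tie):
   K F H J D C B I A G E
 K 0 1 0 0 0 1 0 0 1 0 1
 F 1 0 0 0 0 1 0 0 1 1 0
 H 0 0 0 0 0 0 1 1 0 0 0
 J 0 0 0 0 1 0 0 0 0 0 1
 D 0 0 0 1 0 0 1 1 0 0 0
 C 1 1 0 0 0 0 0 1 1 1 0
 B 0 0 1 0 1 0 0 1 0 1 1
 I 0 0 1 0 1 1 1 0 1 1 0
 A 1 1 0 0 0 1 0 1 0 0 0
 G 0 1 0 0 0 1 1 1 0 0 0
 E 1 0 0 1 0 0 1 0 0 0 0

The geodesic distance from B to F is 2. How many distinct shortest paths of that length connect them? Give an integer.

The shortest distance is 2, and the only length-2 path is B–G–F. So there is exactly 1 shortest path.

1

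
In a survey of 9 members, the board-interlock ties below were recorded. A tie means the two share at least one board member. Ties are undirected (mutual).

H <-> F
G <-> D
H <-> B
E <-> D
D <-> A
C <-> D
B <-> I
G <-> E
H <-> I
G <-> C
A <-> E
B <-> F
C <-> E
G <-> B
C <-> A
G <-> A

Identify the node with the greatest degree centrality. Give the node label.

Degrees — A:4, B:4, C:4, D:4, E:4, F:2, G:5, H:3, I:2.
The maximum is 5, attained only by G.

G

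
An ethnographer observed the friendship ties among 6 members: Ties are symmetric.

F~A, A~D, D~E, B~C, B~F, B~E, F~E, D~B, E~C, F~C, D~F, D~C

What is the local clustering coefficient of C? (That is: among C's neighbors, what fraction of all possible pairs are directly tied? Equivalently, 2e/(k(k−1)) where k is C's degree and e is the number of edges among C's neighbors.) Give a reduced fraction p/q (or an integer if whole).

1

C's neighbors: B, D, E, and F (k = 4).
Possible neighbor pairs: C(4,2) = 6. Edges among them: B–D, B–E, B–F, D–E, D–F, E–F → e = 6.
Clustering(C) = 6/6 = 1.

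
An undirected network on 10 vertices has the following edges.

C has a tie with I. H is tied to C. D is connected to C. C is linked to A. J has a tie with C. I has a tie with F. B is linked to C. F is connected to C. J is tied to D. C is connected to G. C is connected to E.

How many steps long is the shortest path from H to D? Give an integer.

2

One shortest route is H – C – D, which uses 2 edges, and H and D are not directly tied, so nothing shorter exists. So d(H,D) = 2.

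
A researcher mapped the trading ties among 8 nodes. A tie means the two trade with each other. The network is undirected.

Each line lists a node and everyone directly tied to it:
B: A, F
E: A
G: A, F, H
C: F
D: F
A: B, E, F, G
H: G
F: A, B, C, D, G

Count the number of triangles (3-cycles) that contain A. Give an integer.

A's neighbors: B, E, F, and G.
Neighbor pairs that are themselves tied: A–B–F; A–F–G. Each forms one triangle with A, for 2 in total.

2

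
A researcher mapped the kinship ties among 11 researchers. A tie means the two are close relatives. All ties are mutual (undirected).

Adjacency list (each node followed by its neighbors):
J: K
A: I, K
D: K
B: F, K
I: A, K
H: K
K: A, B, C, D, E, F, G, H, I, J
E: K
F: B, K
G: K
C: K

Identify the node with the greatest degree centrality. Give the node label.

Degrees — A:2, B:2, C:1, D:1, E:1, F:2, G:1, H:1, I:2, J:1, K:10.
The maximum is 10, attained only by K.

K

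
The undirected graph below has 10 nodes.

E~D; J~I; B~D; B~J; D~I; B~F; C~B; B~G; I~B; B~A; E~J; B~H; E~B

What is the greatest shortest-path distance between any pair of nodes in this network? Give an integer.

Eccentricity of each node (its greatest distance to any other): A:2, B:1, C:2, D:2, E:2, F:2, G:2, H:2, I:2, J:2.
The maximum eccentricity is 2, realized for instance by the pair E–C via E – B – C. So the diameter is 2.

2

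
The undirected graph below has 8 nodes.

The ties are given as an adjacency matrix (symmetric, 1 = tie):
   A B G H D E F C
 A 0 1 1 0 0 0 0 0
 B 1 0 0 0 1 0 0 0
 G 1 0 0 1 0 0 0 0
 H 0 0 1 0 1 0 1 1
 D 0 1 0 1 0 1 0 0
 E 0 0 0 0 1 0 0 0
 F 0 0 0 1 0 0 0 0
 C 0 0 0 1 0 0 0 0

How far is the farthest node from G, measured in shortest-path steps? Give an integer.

3

Distances from G: A:1, B:2, C:2, D:2, E:3, F:2, H:1.
The largest is 3 (to E), so the eccentricity of G is 3.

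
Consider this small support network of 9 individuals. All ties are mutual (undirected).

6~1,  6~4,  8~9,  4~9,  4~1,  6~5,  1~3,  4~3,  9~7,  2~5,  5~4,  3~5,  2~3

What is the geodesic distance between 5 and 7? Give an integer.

One shortest route is 5 – 4 – 9 – 7, which uses 3 edges, and at distance 2 from 5 we only reach {1, 9}, which does not include 7. So d(5,7) = 3.

3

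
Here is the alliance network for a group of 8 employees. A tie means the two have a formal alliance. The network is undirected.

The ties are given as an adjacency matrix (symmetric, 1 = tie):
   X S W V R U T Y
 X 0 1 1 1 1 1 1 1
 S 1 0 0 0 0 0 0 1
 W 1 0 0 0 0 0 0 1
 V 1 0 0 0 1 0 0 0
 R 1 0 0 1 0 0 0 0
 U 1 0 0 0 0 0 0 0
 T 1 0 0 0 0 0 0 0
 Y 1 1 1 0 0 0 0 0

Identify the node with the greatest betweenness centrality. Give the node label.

X

Unnormalized betweenness of each node: R:0, S:0, T:0, U:0, V:0, W:0, X:35/2, Y:1/2.
X has the largest value, 35/2, making it the main broker — the node through which the most shortest paths run.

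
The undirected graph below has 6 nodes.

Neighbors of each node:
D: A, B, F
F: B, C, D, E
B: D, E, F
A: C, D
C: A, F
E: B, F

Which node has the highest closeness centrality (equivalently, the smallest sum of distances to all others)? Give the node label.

Farness (sum of distances to all others) for each node — A:9, B:7, C:8, D:7, E:9, F:6.
The smallest farness is 6, for F, so F has the highest closeness.

F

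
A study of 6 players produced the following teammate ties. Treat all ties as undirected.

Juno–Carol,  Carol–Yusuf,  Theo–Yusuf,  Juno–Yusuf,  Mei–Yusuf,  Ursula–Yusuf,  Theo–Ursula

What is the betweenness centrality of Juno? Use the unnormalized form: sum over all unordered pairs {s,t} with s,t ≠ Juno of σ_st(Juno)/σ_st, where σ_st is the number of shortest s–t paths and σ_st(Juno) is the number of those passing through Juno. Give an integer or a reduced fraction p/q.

0

No shortest path between any pair of other nodes passes through Juno.
Summing the contributions gives betweenness(Juno) = 0.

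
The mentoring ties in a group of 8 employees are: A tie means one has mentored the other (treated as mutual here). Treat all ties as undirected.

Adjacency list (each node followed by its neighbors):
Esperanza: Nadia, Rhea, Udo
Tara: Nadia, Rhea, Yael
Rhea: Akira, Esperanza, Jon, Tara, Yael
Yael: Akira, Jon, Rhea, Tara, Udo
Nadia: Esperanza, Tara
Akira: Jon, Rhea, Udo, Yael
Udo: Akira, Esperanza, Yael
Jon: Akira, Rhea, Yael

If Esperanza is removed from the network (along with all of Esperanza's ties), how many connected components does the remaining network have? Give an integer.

1

Esperanza's neighbors (Nadia, Rhea, and Udo) remain reachable from one another through other ties, so the rest of the network stays in one piece.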